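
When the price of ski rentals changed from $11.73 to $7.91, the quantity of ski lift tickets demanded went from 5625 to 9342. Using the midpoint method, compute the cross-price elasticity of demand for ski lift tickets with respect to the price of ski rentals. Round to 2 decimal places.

-1.28

%ΔQ_x = (9342 − 5625)/[(5625+9342)/2] = 3717/7483.5 ≈ 0.4967.
%ΔP_y = (7.91 − 11.73)/[(11.73+7.91)/2] ≈ -0.3890.
E_xy = 0.4967/-0.3890 ≈ -1.28.
E_xy < 0, so ski lift tickets and ski rentals are complements.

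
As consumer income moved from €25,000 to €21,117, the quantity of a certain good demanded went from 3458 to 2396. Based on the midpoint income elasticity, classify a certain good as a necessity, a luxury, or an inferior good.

luxury

%ΔQ = (2396 − 3458)/[(3458+2396)/2] = -1062/2927 ≈ -0.3628.
%ΔI = (21,117 − 25,000)/[(25,000+21,117)/2] = -3883/23058.5 ≈ -0.1684.
E_I = %ΔQ/%ΔI ≈ 2.155.
E_I > 1: normal good (luxury).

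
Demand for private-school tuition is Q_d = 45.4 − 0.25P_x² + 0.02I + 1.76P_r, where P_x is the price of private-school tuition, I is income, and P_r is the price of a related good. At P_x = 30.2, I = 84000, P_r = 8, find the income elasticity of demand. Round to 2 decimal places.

1.11

Substituting, Q_d = 45.4 − 0.25(30.2)² + 0.02(84000) + 1.76(8) = 45.4 − 228.01 + 1680 + 14.08 = 1511.47.
∂Q_d/∂I = +0.02, so E_I = 0.02·(84000/1511.47) ≈ 1.11.
E_I > 1: normal good (luxury).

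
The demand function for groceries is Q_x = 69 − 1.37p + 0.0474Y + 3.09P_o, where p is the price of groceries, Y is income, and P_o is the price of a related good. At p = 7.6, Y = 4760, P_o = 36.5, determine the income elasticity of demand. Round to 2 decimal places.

0.57

Evaluating quantity at (p, Y, P_o) gives Q_x = 69 − 1.37(7.6) + 0.0474(4760) + 3.09(36.5) = 69 − 10.412 + 225.624 + 112.785 = 396.997.
∂Q_x/∂Y = +0.0474, so E_I = 0.0474·(4760/396.997) ≈ 0.57.
E_I ∈ (0,1): normal good (necessity).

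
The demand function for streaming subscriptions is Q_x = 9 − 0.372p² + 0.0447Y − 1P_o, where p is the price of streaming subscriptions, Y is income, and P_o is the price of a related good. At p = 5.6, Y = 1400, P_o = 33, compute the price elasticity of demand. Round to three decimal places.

Substituting, Q_x = 9 − 0.372(5.6)² + 0.0447(1400) − 1(33) = 9 − 11.6659 + 62.58 − 33 = 26.9141.
∂Q_x/∂p = −2·0.372·p = -4.1664, so E_p = -4.1664·(5.6/26.9141) ≈ -0.867.
|E_p| < 1: demand is inelastic.

-0.867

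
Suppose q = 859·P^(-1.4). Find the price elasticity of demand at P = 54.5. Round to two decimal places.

For a Cobb–Douglas (constant-elasticity) form q = A·P^α·…, the elasticity with respect to P equals the exponent α at every point.
Here the exponent on P is -1.4, so the price elasticity of demand is -1.40.

-1.40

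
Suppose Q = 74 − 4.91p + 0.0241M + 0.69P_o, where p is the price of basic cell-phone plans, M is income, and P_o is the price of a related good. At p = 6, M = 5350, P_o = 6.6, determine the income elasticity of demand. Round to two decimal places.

0.72

First evaluate Q: 74 − 4.91(6) + 0.0241(5350) + 0.69(6.6) = 74 − 29.46 + 128.935 + 4.554 = 178.029.
∂Q/∂M = +0.0241, so E_I = 0.0241·(5350/178.029) ≈ 0.72.
E_I ∈ (0,1): normal good (necessity).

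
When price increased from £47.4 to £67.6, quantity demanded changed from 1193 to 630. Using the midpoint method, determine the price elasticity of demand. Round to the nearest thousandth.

%ΔQ = (630 − 1193)/[(1193 + 630)/2] = -563/911.5 ≈ -0.6177.
%ΔP = (67.6 − 47.4)/[(47.4 + 67.6)/2] = 20.2/57.5 ≈ 0.3513.
Arc elasticity E = %ΔQ/%ΔP ≈ -0.6177/0.3513 ≈ -1.758.
|E| > 1: demand is elastic over this range.

-1.758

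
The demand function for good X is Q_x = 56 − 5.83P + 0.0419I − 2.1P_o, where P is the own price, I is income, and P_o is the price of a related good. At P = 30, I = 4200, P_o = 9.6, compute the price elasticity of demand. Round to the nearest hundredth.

-4.74

At the given point, Q_x = 56 − 5.83(30) + 0.0419(4200) − 2.1(9.6) = 56 − 174.9 + 175.98 − 20.16 = 36.92.
∂Q_x/∂P = −5.83, so E_p = (−5.83)·(30/36.92) ≈ -4.74.
|E_p| > 1: demand is elastic.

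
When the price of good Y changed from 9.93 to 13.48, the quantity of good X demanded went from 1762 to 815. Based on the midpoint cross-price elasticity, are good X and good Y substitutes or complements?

%ΔQ_x = (815 − 1762)/[(1762+815)/2] = -947/1288.5 ≈ -0.7350.
%ΔP_y = (13.48 − 9.93)/[(9.93+13.48)/2] ≈ 0.3033.
E_xy = -0.7350/0.3033 ≈ -2.423.
E_xy < 0, so the goods are complements.

complements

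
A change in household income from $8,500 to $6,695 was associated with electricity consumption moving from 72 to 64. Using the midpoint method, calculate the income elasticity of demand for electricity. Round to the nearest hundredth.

%ΔQ = (64 − 72)/[(72+64)/2] = -8/68 ≈ -0.1176.
%ΔM = (6,695 − 8,500)/[(8,500+6,695)/2] = -1805/7597.5 ≈ -0.2376.
E_I = %ΔQ/%ΔM ≈ 0.50.
E_I ∈ (0,1): normal good (necessity).

0.50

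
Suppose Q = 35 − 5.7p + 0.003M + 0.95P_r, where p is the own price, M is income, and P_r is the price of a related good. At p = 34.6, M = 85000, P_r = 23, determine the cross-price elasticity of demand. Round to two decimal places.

Substituting, Q = 35 − 5.7(34.6) + 0.003(85000) + 0.95(23) = 35 − 197.22 + 255 + 21.85 = 114.63.
∂Q/∂P_r = +0.95, so E_xy = 0.95·(23/114.63) ≈ 0.19.
E_xy > 0: the goods are substitutes.

0.19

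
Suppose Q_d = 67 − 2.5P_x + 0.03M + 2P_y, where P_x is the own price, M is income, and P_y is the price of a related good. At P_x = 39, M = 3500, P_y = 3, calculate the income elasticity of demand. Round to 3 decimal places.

1.304

Evaluating quantity at (P_x, M, P_y) gives Q_d = 67 − 2.5(39) + 0.03(3500) + 2(3) = 67 − 97.5 + 105 + 6 = 80.5.
∂Q_d/∂M = +0.03, so E_I = 0.03·(3500/80.5) ≈ 1.304.
E_I > 1: normal good (luxury).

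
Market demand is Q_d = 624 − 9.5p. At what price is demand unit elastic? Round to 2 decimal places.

For linear demand Q_d = a − bp, E = −bp/(a − bp). |E| = 1 ⇒ bp = a − bp ⇒ p = a/(2b).
p = 624/(2·9.5) ≈ 32.84.

32.84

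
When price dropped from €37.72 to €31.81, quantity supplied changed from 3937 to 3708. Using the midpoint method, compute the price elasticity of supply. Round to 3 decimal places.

%ΔQ = (3708 − 3937)/[(3937 + 3708)/2] = -229/3822.5 ≈ -0.0599.
%ΔP = (31.81 − 37.72)/[(37.72 + 31.81)/2] = -5.91/34.765 ≈ -0.1700.
Arc elasticity E = %ΔQ/%ΔP ≈ -0.0599/-0.1700 ≈ 0.352.
|E| < 1: supply is inelastic over this range.

0.352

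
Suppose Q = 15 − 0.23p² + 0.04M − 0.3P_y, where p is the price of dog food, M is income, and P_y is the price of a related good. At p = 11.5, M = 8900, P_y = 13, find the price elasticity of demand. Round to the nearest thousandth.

Q = 15 − 0.23(11.5)² + 0.04(8900) − 0.3(13) = 15 − 30.4175 + 356 − 3.9 = 336.6825.
∂Q/∂p = −2·0.23·p = -5.29, so E_p = -5.29·(11.5/336.6825) ≈ -0.181.
|E_p| < 1: demand is inelastic.

-0.181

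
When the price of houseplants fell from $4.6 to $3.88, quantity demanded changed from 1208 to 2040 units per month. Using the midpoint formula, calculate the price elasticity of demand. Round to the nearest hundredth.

-3.02

%Δq = (2040 − 1208)/[(1208 + 2040)/2] = 832/1624 ≈ 0.5123.
%Δp = (3.88 − 4.6)/[(4.6 + 3.88)/2] = -0.72/4.24 ≈ -0.1698.
Arc elasticity E = %Δq/%Δp ≈ 0.5123/-0.1698 ≈ -3.02.
|E| > 1: demand is elastic over this range.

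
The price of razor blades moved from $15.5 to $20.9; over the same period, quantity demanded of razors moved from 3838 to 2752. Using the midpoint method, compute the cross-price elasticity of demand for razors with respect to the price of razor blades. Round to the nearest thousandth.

-1.111

%ΔQ_x = (2752 − 3838)/[(3838+2752)/2] = -1086/3295 ≈ -0.3296.
%ΔP_y = (20.9 − 15.5)/[(15.5+20.9)/2] ≈ 0.2967.
E_xy = -0.3296/0.2967 ≈ -1.111.
E_xy < 0, so razors and razor blades are complements.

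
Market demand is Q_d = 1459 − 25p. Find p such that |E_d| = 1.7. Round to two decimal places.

Set −bp/(a − bp) = −1.7 ⇒ bp = 1.7(a − bp) ⇒ bp(1+1.7) = 1.7·a.
p = 1.7·1459/(25·2.7) ≈ 36.75.

36.75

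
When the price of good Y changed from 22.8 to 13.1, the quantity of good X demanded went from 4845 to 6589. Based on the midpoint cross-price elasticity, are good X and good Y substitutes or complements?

%ΔQ_x = (6589 − 4845)/[(4845+6589)/2] = 1744/5717 ≈ 0.3051.
%ΔP_y = (13.1 − 22.8)/[(22.8+13.1)/2] ≈ -0.5404.
E_xy = 0.3051/-0.5404 ≈ -0.565.
E_xy < 0, so the goods are complements.

complements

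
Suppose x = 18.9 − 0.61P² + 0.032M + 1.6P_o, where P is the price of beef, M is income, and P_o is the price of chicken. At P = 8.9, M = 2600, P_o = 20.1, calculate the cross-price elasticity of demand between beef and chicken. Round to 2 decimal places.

0.37

x = 18.9 − 0.61(8.9)² + 0.032(2600) + 1.6(20.1) = 18.9 − 48.3181 + 83.2 + 32.16 = 85.9419.
∂x/∂P_o = +1.6, so E_xy = 1.6·(20.1/85.9419) ≈ 0.37.
E_xy > 0: the goods are substitutes.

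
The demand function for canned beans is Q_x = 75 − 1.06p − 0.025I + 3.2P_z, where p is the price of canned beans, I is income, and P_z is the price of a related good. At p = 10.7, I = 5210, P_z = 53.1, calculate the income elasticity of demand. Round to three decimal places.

At the given point, Q_x = 75 − 1.06(10.7) − 0.025(5210) + 3.2(53.1) = 75 − 11.342 − 130.25 + 169.92 = 103.328.
∂Q_x/∂I = −0.025, so E_I = -0.025·(5210/103.328) ≈ -1.261.
E_I < 0: inferior good.

-1.261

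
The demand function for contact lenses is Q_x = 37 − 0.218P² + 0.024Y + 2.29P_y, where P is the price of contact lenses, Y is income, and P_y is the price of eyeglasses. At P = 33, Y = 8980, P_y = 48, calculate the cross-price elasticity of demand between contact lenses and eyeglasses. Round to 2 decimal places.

0.88

First evaluate Q_x: 37 − 0.218(33)² + 0.024(8980) + 2.29(48) = 37 − 237.402 + 215.52 + 109.92 = 125.038.
∂Q_x/∂P_y = +2.29, so E_xy = 2.29·(48/125.038) ≈ 0.88.
E_xy > 0: the goods are substitutes.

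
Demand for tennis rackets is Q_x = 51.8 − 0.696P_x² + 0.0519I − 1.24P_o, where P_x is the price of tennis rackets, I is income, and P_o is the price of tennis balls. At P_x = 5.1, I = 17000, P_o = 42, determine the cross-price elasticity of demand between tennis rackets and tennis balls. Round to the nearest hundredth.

-0.06

First evaluate Q_x: 51.8 − 0.696(5.1)² + 0.0519(17000) − 1.24(42) = 51.8 − 18.103 + 882.3 − 52.08 = 863.917.
∂Q_x/∂P_o = −1.24, so E_xy = -1.24·(42/863.917) ≈ -0.06.
E_xy < 0: the goods are complements.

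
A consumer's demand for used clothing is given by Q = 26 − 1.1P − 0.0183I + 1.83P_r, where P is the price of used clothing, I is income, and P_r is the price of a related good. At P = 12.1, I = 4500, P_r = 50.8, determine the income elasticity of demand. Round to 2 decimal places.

At the given point, Q = 26 − 1.1(12.1) − 0.0183(4500) + 1.83(50.8) = 26 − 13.31 − 82.35 + 92.964 = 23.304.
∂Q/∂I = −0.0183, so E_I = -0.0183·(4500/23.304) ≈ -3.53.
E_I < 0: inferior good.

-3.53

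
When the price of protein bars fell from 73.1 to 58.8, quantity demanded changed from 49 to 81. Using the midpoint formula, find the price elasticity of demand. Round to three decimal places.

-2.270

%Δq = (81 − 49)/[(49 + 81)/2] = 32/65 ≈ 0.4923.
%ΔP = (58.8 − 73.1)/[(73.1 + 58.8)/2] = -14.3/65.95 ≈ -0.2168.
Arc elasticity E = %Δq/%ΔP ≈ 0.4923/-0.2168 ≈ -2.270.
|E| > 1: demand is elastic over this range.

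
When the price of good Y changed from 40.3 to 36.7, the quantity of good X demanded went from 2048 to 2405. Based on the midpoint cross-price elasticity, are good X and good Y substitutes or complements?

complements

%ΔQ_x = (2405 − 2048)/[(2048+2405)/2] = 357/2226.5 ≈ 0.1603.
%ΔP_y = (36.7 − 40.3)/[(40.3+36.7)/2] ≈ -0.0935.
E_xy = 0.1603/-0.0935 ≈ -1.715.
E_xy < 0, so the goods are complements.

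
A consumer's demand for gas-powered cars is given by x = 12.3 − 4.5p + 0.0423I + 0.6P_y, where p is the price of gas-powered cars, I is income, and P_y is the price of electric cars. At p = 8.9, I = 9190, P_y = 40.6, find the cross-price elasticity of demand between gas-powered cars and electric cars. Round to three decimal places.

0.063

First evaluate x: 12.3 − 4.5(8.9) + 0.0423(9190) + 0.6(40.6) = 12.3 − 40.05 + 388.737 + 24.36 = 385.347.
∂x/∂P_y = +0.6, so E_xy = 0.6·(40.6/385.347) ≈ 0.063.
E_xy > 0: the goods are substitutes.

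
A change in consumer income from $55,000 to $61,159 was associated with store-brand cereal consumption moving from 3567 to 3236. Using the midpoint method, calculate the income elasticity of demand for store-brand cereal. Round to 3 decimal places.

-0.918

%ΔQ = (3236 − 3567)/[(3567+3236)/2] = -331/3401.5 ≈ -0.0973.
%ΔM = (61,159 − 55,000)/[(55,000+61,159)/2] = 6159/58079.5 ≈ 0.1060.
E_I = %ΔQ/%ΔM ≈ -0.918.
E_I < 0: inferior good.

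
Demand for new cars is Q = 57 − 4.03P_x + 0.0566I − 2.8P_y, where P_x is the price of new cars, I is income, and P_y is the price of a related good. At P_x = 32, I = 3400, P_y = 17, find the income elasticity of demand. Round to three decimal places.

2.641

At the given point, Q = 57 − 4.03(32) + 0.0566(3400) − 2.8(17) = 57 − 128.96 + 192.44 − 47.6 = 72.88.
∂Q/∂I = +0.0566, so E_I = 0.0566·(3400/72.88) ≈ 2.641.
E_I > 1: normal good (luxury).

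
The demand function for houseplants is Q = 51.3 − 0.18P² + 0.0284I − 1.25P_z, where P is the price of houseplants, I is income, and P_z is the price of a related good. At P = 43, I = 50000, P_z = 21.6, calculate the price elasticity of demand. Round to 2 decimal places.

Substituting, Q = 51.3 − 0.18(43)² + 0.0284(50000) − 1.25(21.6) = 51.3 − 332.82 + 1420 − 27 = 1111.48.
∂Q/∂P = −2·0.18·P = -15.48, so E_p = -15.48·(43/1111.48) ≈ -0.60.
|E_p| < 1: demand is inelastic.

-0.60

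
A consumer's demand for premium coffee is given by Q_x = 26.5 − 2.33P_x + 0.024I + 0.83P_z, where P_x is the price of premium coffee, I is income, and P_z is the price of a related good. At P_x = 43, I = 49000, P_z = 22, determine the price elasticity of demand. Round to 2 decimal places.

Evaluating quantity at (P_x, I, P_z) gives Q_x = 26.5 − 2.33(43) + 0.024(49000) + 0.83(22) = 26.5 − 100.19 + 1176 + 18.26 = 1120.57.
∂Q_x/∂P_x = −2.33, so E_p = (−2.33)·(43/1120.57) ≈ -0.09.
|E_p| < 1: demand is inelastic.

-0.09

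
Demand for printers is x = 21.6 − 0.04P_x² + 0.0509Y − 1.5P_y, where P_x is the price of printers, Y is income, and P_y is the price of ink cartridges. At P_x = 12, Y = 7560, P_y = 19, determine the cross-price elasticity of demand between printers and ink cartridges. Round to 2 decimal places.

Evaluating quantity at (P_x, Y, P_y) gives x = 21.6 − 0.04(12)² + 0.0509(7560) − 1.5(19) = 21.6 − 5.76 + 384.804 − 28.5 = 372.144.
∂x/∂P_y = −1.5, so E_xy = -1.5·(19/372.144) ≈ -0.08.
E_xy < 0: the goods are complements.

-0.08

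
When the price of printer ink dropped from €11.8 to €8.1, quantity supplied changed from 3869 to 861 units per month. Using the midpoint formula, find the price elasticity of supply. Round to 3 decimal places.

%Δq = (861 − 3869)/[(3869 + 861)/2] = -3008/2365 ≈ -1.2719.
%ΔP = (8.1 − 11.8)/[(11.8 + 8.1)/2] = -3.7/9.95 ≈ -0.3719.
Arc elasticity E = %Δq/%ΔP ≈ -1.2719/-0.3719 ≈ 3.420.
|E| > 1: supply is elastic over this range.

3.420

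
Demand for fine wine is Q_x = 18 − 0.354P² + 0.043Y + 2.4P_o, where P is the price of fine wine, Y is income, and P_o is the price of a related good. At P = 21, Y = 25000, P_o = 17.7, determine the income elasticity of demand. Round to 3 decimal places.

Evaluating quantity at (P, Y, P_o) gives Q_x = 18 − 0.354(21)² + 0.043(25000) + 2.4(17.7) = 18 − 156.114 + 1075 + 42.48 = 979.366.
∂Q_x/∂Y = +0.043, so E_I = 0.043·(25000/979.366) ≈ 1.098.
E_I > 1: normal good (luxury).

1.098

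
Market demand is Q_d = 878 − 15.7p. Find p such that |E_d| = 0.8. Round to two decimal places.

Set −bp/(a − bp) = −0.8 ⇒ bp = 0.8(a − bp) ⇒ bp(1+0.8) = 0.8·a.
p = 0.8·878/(15.7·1.8) ≈ 24.85.

24.85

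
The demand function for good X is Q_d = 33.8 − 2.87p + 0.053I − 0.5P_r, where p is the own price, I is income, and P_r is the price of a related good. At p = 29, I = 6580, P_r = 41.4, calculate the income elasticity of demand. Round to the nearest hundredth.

1.25

Substituting, Q_d = 33.8 − 2.87(29) + 0.053(6580) − 0.5(41.4) = 33.8 − 83.23 + 348.74 − 20.7 = 278.61.
∂Q_d/∂I = +0.053, so E_I = 0.053·(6580/278.61) ≈ 1.25.
E_I > 1: normal good (luxury).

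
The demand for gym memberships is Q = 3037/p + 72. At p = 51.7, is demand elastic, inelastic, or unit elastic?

inelastic

At p = 51.7, Q = 130.7427.
dQ/dp = −3037/p² = −1.1362.
Point elasticity E = (dQ/dp)·(p/Q) = -1.1362 × 51.7/130.7427 ≈ -0.449.
|E| ≈ 0.449 < 1, so demand is inelastic.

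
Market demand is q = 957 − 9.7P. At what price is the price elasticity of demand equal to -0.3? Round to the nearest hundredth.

22.77

Set −bP/(a − bP) = −0.3 ⇒ bP = 0.3(a − bP) ⇒ bP(1+0.3) = 0.3·a.
P = 0.3·957/(9.7·1.3) ≈ 22.77.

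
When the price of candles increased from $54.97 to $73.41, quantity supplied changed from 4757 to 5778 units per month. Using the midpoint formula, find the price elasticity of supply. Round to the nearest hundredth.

%ΔQ = (5778 − 4757)/[(4757 + 5778)/2] = 1021/5267.5 ≈ 0.1938.
%Δp = (73.41 − 54.97)/[(54.97 + 73.41)/2] = 18.44/64.19 ≈ 0.2873.
Arc elasticity E = %ΔQ/%Δp ≈ 0.1938/0.2873 ≈ 0.67.
|E| < 1: supply is inelastic over this range.

0.67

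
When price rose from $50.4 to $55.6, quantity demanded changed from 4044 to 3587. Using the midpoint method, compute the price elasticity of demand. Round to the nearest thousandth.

%ΔQ = (3587 − 4044)/[(4044 + 3587)/2] = -457/3815.5 ≈ -0.1198.
%Δp = (55.6 − 50.4)/[(50.4 + 55.6)/2] = 5.2/53 ≈ 0.0981.
Arc elasticity E = %ΔQ/%Δp ≈ -0.1198/0.0981 ≈ -1.221.
|E| > 1: demand is elastic over this range.

-1.221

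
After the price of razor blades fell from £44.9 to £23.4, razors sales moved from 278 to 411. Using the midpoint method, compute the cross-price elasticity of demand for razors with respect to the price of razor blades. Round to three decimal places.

%ΔQ_x = (411 − 278)/[(278+411)/2] = 133/344.5 ≈ 0.3861.
%ΔP_y = (23.4 − 44.9)/[(44.9+23.4)/2] ≈ -0.6296.
E_xy = 0.3861/-0.6296 ≈ -0.613.
E_xy < 0, so razors and razor blades are complements.

-0.613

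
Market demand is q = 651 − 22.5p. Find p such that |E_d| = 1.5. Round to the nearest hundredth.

17.36

Set −bp/(a − bp) = −1.5 ⇒ bp = 1.5(a − bp) ⇒ bp(1+1.5) = 1.5·a.
p = 1.5·651/(22.5·2.5) = 17.36.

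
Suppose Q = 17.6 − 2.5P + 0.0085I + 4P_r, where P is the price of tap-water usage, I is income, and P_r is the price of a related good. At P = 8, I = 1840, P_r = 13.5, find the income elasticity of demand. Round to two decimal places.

Q = 17.6 − 2.5(8) + 0.0085(1840) + 4(13.5) = 17.6 − 20 + 15.64 + 54 = 67.24.
∂Q/∂I = +0.0085, so E_I = 0.0085·(1840/67.24) ≈ 0.23.
E_I ∈ (0,1): normal good (necessity).

0.23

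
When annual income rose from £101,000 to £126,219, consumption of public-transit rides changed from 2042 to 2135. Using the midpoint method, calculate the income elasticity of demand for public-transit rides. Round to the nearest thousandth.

0.201

%ΔQ = (2135 − 2042)/[(2042+2135)/2] = 93/2088.5 ≈ 0.0445.
%ΔI = (126,219 − 101,000)/[(101,000+126,219)/2] = 25219/113609.5 ≈ 0.2220.
E_I = %ΔQ/%ΔI ≈ 0.201.
E_I ∈ (0,1): normal good (necessity).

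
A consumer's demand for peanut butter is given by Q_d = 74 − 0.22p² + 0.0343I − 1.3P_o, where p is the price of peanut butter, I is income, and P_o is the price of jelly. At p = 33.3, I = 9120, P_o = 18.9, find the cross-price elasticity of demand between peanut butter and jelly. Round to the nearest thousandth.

Evaluating quantity at (p, I, P_o) gives Q_d = 74 − 0.22(33.3)² + 0.0343(9120) − 1.3(18.9) = 74 − 243.9558 + 312.816 − 24.57 = 118.2902.
∂Q_d/∂P_o = −1.3, so E_xy = -1.3·(18.9/118.2902) ≈ -0.208.
E_xy < 0: the goods are complements.

-0.208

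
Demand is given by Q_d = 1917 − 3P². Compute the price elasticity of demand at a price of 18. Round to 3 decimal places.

-2.057

At P = 18, Q_d = 945.
dQ_d/dP = −2·3·P = −108.
Point elasticity E = (dQ_d/dP)·(P/Q_d) = -108 × 18/945 ≈ -2.057.
|E| > 1, so demand is elastic at this price.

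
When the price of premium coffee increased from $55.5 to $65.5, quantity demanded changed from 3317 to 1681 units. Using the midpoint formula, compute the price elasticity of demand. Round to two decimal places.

-3.96

%ΔQ = (1681 − 3317)/[(3317 + 1681)/2] = -1636/2499 ≈ -0.6547.
%Δp = (65.5 − 55.5)/[(55.5 + 65.5)/2] = 10/60.5 ≈ 0.1653.
Arc elasticity E = %ΔQ/%Δp ≈ -0.6547/0.1653 ≈ -3.96.
|E| > 1: demand is elastic over this range.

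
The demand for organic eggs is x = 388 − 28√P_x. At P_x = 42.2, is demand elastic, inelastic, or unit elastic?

inelastic

At P_x = 42.2, x = 206.1077.
dx/dP_x = −28/(2√P_x) = −28/(2·6.4962).
Point elasticity E = (dx/dP_x)·(P_x/x) = -2.1551 × 42.2/206.1077 ≈ -0.441.
|E| ≈ 0.441 < 1, so demand is inelastic.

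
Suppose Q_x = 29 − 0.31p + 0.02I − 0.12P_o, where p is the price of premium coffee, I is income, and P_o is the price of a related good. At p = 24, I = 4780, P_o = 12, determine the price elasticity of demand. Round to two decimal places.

-0.06

Evaluating quantity at (p, I, P_o) gives Q_x = 29 − 0.31(24) + 0.02(4780) − 0.12(12) = 29 − 7.44 + 95.6 − 1.44 = 115.72.
∂Q_x/∂p = −0.31, so E_p = (−0.31)·(24/115.72) ≈ -0.06.
|E_p| < 1: demand is inelastic.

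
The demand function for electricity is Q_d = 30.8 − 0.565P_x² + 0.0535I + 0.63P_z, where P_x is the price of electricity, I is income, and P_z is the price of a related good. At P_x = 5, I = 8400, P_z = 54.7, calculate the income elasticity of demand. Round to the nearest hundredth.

0.90

First evaluate Q_d: 30.8 − 0.565(5)² + 0.0535(8400) + 0.63(54.7) = 30.8 − 14.125 + 449.4 + 34.461 = 500.536.
∂Q_d/∂I = +0.0535, so E_I = 0.0535·(8400/500.536) ≈ 0.90.
E_I ∈ (0,1): normal good (necessity).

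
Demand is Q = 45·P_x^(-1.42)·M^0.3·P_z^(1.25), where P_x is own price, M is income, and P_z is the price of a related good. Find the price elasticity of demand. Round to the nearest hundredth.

For a Cobb–Douglas (constant-elasticity) form Q = A·P_x^α·…, the elasticity with respect to P_x equals the exponent α at every point.
Here the exponent on P_x is -1.42, so the price elasticity of demand is -1.42.

-1.42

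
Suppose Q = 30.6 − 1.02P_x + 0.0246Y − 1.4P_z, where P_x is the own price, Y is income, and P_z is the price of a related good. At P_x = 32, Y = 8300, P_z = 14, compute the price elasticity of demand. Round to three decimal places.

Q = 30.6 − 1.02(32) + 0.0246(8300) − 1.4(14) = 30.6 − 32.64 + 204.18 − 19.6 = 182.54.
∂Q/∂P_x = −1.02, so E_p = (−1.02)·(32/182.54) ≈ -0.179.
|E_p| < 1: demand is inelastic.

-0.179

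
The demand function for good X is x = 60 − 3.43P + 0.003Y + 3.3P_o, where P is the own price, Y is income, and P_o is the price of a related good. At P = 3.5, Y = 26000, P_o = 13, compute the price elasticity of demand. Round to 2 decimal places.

-0.07

Evaluating quantity at (P, Y, P_o) gives x = 60 − 3.43(3.5) + 0.003(26000) + 3.3(13) = 60 − 12.005 + 78 + 42.9 = 168.895.
∂x/∂P = −3.43, so E_p = (−3.43)·(3.5/168.895) ≈ -0.07.
|E_p| < 1: demand is inelastic.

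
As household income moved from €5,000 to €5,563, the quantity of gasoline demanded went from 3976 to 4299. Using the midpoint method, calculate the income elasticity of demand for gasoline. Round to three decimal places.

0.732

%ΔQ = (4299 − 3976)/[(3976+4299)/2] = 323/4137.5 ≈ 0.0781.
%ΔM = (5,563 − 5,000)/[(5,000+5,563)/2] = 563/5281.5 ≈ 0.1066.
E_I = %ΔQ/%ΔM ≈ 0.732.
E_I ∈ (0,1): normal good (necessity).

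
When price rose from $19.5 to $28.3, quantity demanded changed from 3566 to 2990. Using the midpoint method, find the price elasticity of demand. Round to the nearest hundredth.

%ΔQ = (2990 − 3566)/[(3566 + 2990)/2] = -576/3278 ≈ -0.1757.
%ΔP = (28.3 − 19.5)/[(19.5 + 28.3)/2] = 8.8/23.9 ≈ 0.3682.
Arc elasticity E = %ΔQ/%ΔP ≈ -0.1757/0.3682 ≈ -0.48.
|E| < 1: demand is inelastic over this range.

-0.48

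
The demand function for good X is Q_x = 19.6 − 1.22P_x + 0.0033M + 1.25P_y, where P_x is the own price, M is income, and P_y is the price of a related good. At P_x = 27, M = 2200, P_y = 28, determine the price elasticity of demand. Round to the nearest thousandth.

Q_x = 19.6 − 1.22(27) + 0.0033(2200) + 1.25(28) = 19.6 − 32.94 + 7.26 + 35 = 28.92.
∂Q_x/∂P_x = −1.22, so E_p = (−1.22)·(27/28.92) ≈ -1.139.
|E_p| > 1: demand is elastic.

-1.139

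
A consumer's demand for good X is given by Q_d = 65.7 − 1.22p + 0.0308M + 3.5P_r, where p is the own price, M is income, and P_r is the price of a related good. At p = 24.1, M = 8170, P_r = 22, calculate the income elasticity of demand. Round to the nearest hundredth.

Q_d = 65.7 − 1.22(24.1) + 0.0308(8170) + 3.5(22) = 65.7 − 29.402 + 251.636 + 77 = 364.934.
∂Q_d/∂M = +0.0308, so E_I = 0.0308·(8170/364.934) ≈ 0.69.
E_I ∈ (0,1): normal good (necessity).

0.69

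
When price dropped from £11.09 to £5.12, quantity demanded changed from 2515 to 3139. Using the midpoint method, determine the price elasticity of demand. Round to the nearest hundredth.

-0.30

%Δq = (3139 − 2515)/[(2515 + 3139)/2] = 624/2827 ≈ 0.2207.
%ΔP = (5.12 − 11.09)/[(11.09 + 5.12)/2] = -5.97/8.105 ≈ -0.7366.
Arc elasticity E = %Δq/%ΔP ≈ 0.2207/-0.7366 ≈ -0.30.
|E| < 1: demand is inelastic over this range.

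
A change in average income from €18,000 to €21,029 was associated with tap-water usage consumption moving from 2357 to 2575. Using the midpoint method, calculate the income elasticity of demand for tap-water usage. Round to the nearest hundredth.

0.57

%ΔQ = (2575 − 2357)/[(2357+2575)/2] = 218/2466 ≈ 0.0884.
%ΔM = (21,029 − 18,000)/[(18,000+21,029)/2] = 3029/19514.5 ≈ 0.1552.
E_I = %ΔQ/%ΔM ≈ 0.57.
E_I ∈ (0,1): normal good (necessity).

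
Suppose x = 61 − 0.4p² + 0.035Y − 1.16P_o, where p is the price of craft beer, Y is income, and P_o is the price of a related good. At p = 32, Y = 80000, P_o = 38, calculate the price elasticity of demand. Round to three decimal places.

-0.340

Substituting, x = 61 − 0.4(32)² + 0.035(80000) − 1.16(38) = 61 − 409.6 + 2800 − 44.08 = 2407.32.
∂x/∂p = −2·0.4·p = -25.6, so E_p = -25.6·(32/2407.32) ≈ -0.340.
|E_p| < 1: demand is inelastic.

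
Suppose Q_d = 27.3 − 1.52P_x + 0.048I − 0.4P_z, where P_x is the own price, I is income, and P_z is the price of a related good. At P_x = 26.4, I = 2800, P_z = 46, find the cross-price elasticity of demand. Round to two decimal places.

-0.18

Substituting, Q_d = 27.3 − 1.52(26.4) + 0.048(2800) − 0.4(46) = 27.3 − 40.128 + 134.4 − 18.4 = 103.172.
∂Q_d/∂P_z = −0.4, so E_xy = -0.4·(46/103.172) ≈ -0.18.
E_xy < 0: the goods are complements.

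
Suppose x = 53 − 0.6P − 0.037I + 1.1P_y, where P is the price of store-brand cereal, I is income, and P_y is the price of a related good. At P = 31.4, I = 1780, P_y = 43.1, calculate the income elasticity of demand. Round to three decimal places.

-4.192

x = 53 − 0.6(31.4) − 0.037(1780) + 1.1(43.1) = 53 − 18.84 − 65.86 + 47.41 = 15.71.
∂x/∂I = −0.037, so E_I = -0.037·(1780/15.71) ≈ -4.192.
E_I < 0: inferior good.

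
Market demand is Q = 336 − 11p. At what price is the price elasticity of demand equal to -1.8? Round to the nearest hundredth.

Set −bp/(a − bp) = −1.8 ⇒ bp = 1.8(a − bp) ⇒ bp(1+1.8) = 1.8·a.
p = 1.8·336/(11·2.8) ≈ 19.64.

19.64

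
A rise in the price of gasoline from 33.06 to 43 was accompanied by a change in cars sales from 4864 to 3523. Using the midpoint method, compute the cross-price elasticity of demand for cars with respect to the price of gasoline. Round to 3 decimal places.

-1.223

%ΔQ_x = (3523 − 4864)/[(4864+3523)/2] = -1341/4193.5 ≈ -0.3198.
%ΔP_y = (43 − 33.06)/[(33.06+43)/2] ≈ 0.2614.
E_xy = -0.3198/0.2614 ≈ -1.223.
E_xy < 0, so cars and gasoline are complements.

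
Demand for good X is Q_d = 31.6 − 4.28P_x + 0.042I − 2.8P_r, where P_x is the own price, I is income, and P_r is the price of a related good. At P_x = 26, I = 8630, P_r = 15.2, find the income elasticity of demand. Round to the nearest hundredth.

First evaluate Q_d: 31.6 − 4.28(26) + 0.042(8630) − 2.8(15.2) = 31.6 − 111.28 + 362.46 − 42.56 = 240.22.
∂Q_d/∂I = +0.042, so E_I = 0.042·(8630/240.22) ≈ 1.51.
E_I > 1: normal good (luxury).

1.51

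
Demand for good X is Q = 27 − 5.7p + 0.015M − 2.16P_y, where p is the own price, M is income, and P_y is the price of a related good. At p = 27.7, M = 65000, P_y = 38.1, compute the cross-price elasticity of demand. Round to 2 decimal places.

-0.11

Q = 27 − 5.7(27.7) + 0.015(65000) − 2.16(38.1) = 27 − 157.89 + 975 − 82.296 = 761.814.
∂Q/∂P_y = −2.16, so E_xy = -2.16·(38.1/761.814) ≈ -0.11.
E_xy < 0: the goods are complements.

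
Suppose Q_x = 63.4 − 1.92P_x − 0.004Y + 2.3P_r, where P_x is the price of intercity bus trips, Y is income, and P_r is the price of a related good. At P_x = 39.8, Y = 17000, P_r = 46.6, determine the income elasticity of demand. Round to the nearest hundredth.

-2.60

Substituting, Q_x = 63.4 − 1.92(39.8) − 0.004(17000) + 2.3(46.6) = 63.4 − 76.416 − 68 + 107.18 = 26.164.
∂Q_x/∂Y = −0.004, so E_I = -0.004·(17000/26.164) ≈ -2.60.
E_I < 0: inferior good.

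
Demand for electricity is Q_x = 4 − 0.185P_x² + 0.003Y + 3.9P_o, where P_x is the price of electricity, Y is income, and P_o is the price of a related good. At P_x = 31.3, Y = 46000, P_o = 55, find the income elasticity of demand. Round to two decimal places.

Evaluating quantity at (P_x, Y, P_o) gives Q_x = 4 − 0.185(31.3)² + 0.003(46000) + 3.9(55) = 4 − 181.2427 + 138 + 214.5 = 175.2574.
∂Q_x/∂Y = +0.003, so E_I = 0.003·(46000/175.2574) ≈ 0.79.
E_I ∈ (0,1): normal good (necessity).

0.79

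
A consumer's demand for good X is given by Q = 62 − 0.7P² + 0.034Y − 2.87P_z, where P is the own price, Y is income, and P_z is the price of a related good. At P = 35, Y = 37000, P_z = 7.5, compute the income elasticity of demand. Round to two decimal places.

Evaluating quantity at (P, Y, P_z) gives Q = 62 − 0.7(35)² + 0.034(37000) − 2.87(7.5) = 62 − 857.5 + 1258 − 21.525 = 440.975.
∂Q/∂Y = +0.034, so E_I = 0.034·(37000/440.975) ≈ 2.85.
E_I > 1: normal good (luxury).

2.85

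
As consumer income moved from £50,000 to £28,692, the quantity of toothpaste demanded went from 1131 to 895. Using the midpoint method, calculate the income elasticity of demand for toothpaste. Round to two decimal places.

0.43

%ΔQ = (895 − 1131)/[(1131+895)/2] = -236/1013 ≈ -0.2330.
%ΔI = (28,692 − 50,000)/[(50,000+28,692)/2] = -21308/39346 ≈ -0.5416.
E_I = %ΔQ/%ΔI ≈ 0.43.
E_I ∈ (0,1): normal good (necessity).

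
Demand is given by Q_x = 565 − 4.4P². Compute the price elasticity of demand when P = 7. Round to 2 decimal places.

At P = 7, Q_x = 349.4.
dQ_x/dP = −2·4.4·P = −61.6.
Point elasticity E = (dQ_x/dP)·(P/Q_x) = -61.6 × 7/349.4 ≈ -1.23.
|E| > 1, so demand is elastic at this price.

-1.23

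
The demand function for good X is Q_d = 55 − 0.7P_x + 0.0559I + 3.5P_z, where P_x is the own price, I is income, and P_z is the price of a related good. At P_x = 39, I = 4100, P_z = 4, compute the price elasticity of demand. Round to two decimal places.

-0.10

Q_d = 55 − 0.7(39) + 0.0559(4100) + 3.5(4) = 55 − 27.3 + 229.19 + 14 = 270.89.
∂Q_d/∂P_x = −0.7, so E_p = (−0.7)·(39/270.89) ≈ -0.10.
|E_p| < 1: demand is inelastic.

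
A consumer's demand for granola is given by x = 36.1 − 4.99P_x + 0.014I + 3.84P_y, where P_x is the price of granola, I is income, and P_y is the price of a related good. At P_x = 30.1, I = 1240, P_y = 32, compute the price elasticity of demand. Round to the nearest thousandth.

-5.746

Substituting, x = 36.1 − 4.99(30.1) + 0.014(1240) + 3.84(32) = 36.1 − 150.199 + 17.36 + 122.88 = 26.141.
∂x/∂P_x = −4.99, so E_p = (−4.99)·(30.1/26.141) ≈ -5.746.
|E_p| > 1: demand is elastic.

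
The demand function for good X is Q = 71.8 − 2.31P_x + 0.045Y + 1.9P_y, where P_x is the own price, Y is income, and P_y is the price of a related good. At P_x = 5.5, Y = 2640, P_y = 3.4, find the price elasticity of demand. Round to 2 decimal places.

-0.07

Evaluating quantity at (P_x, Y, P_y) gives Q = 71.8 − 2.31(5.5) + 0.045(2640) + 1.9(3.4) = 71.8 − 12.705 + 118.8 + 6.46 = 184.355.
∂Q/∂P_x = −2.31, so E_p = (−2.31)·(5.5/184.355) ≈ -0.07.
|E_p| < 1: demand is inelastic.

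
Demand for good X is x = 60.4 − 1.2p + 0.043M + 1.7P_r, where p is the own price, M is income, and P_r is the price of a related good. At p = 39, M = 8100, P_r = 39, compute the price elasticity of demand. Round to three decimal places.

Substituting, x = 60.4 − 1.2(39) + 0.043(8100) + 1.7(39) = 60.4 − 46.8 + 348.3 + 66.3 = 428.2.
∂x/∂p = −1.2, so E_p = (−1.2)·(39/428.2) ≈ -0.109.
|E_p| < 1: demand is inelastic.

-0.109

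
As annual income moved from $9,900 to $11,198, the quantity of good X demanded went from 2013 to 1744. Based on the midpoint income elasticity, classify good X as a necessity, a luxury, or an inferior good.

inferior

%ΔQ = (1744 − 2013)/[(2013+1744)/2] = -269/1878.5 ≈ -0.1432.
%ΔM = (11,198 − 9,900)/[(9,900+11,198)/2] = 1298/10549 ≈ 0.1230.
E_I = %ΔQ/%ΔM ≈ -1.164.
E_I < 0: inferior good.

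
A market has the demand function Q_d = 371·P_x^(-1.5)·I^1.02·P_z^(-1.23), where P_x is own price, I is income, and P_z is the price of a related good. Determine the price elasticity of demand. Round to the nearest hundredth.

For a Cobb–Douglas (constant-elasticity) form Q_d = A·P_x^α·…, the elasticity with respect to P_x equals the exponent α at every point.
Here the exponent on P_x is -1.5, so the price elasticity of demand is -1.50.

-1.50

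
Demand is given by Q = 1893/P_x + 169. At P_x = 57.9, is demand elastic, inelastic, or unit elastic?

inelastic

At P_x = 57.9, Q = 201.6943.
dQ/dP_x = −1893/P_x² = −0.5647.
Point elasticity E = (dQ/dP_x)·(P_x/Q) = -0.5647 × 57.9/201.6943 ≈ -0.162.
|E| ≈ 0.162 < 1, so demand is inelastic.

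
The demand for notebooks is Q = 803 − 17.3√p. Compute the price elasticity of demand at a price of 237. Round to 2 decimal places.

At p = 237, Q = 536.6699.
dQ/dp = −17.3/(2√p) = −17.3/(2·15.3948).
Point elasticity E = (dQ/dp)·(p/Q) = -0.5619 × 237/536.6699 ≈ -0.25.
|E| < 1, so demand is inelastic at this price.

-0.25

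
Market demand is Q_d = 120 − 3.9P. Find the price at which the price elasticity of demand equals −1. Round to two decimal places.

For linear demand Q_d = a − bP, E = −bP/(a − bP). |E| = 1 ⇒ bP = a − bP ⇒ P = a/(2b).
P = 120/(2·3.9) ≈ 15.38.

15.38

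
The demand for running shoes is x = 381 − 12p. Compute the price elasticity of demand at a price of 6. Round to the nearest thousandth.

-0.233

At p = 6, x = 309.
dx/dp = −12.
Point elasticity E = (dx/dp)·(p/x) = -12 × 6/309 ≈ -0.233.
|E| < 1, so demand is inelastic at this price.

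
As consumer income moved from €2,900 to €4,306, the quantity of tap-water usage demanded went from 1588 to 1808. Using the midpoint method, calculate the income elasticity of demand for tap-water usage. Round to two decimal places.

0.33

%ΔQ = (1808 − 1588)/[(1588+1808)/2] = 220/1698 ≈ 0.1296.
%ΔM = (4,306 − 2,900)/[(2,900+4,306)/2] = 1406/3603 ≈ 0.3902.
E_I = %ΔQ/%ΔM ≈ 0.33.
E_I ∈ (0,1): normal good (necessity).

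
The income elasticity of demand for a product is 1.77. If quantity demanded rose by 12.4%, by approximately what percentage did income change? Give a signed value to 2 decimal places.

7.01

%ΔQ ≈ E × %ΔI ⇒ %ΔI = %ΔQ / E = (12.4%)/(1.77) ≈ 7.01%.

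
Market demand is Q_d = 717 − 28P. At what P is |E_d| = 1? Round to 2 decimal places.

12.80

For linear demand Q_d = a − bP, E = −bP/(a − bP). |E| = 1 ⇒ bP = a − bP ⇒ P = a/(2b).
P = 717/(2·28) ≈ 12.80.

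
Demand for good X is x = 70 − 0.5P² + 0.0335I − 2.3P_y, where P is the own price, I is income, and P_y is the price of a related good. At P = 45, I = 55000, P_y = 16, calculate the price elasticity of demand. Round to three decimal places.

At the given point, x = 70 − 0.5(45)² + 0.0335(55000) − 2.3(16) = 70 − 1012.5 + 1842.5 − 36.8 = 863.2.
∂x/∂P = −2·0.5·P = -45, so E_p = -45·(45/863.2) ≈ -2.346.
|E_p| > 1: demand is elastic.

-2.346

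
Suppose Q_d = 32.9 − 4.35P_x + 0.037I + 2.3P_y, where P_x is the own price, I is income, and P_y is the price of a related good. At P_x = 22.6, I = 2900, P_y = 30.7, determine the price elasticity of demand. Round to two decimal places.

At the given point, Q_d = 32.9 − 4.35(22.6) + 0.037(2900) + 2.3(30.7) = 32.9 − 98.31 + 107.3 + 70.61 = 112.5.
∂Q_d/∂P_x = −4.35, so E_p = (−4.35)·(22.6/112.5) ≈ -0.87.
|E_p| < 1: demand is inelastic.

-0.87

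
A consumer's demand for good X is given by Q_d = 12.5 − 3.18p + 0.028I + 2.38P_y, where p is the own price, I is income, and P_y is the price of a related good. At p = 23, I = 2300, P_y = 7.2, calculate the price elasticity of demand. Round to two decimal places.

First evaluate Q_d: 12.5 − 3.18(23) + 0.028(2300) + 2.38(7.2) = 12.5 − 73.14 + 64.4 + 17.136 = 20.896.
∂Q_d/∂p = −3.18, so E_p = (−3.18)·(23/20.896) ≈ -3.50.
|E_p| > 1: demand is elastic.

-3.50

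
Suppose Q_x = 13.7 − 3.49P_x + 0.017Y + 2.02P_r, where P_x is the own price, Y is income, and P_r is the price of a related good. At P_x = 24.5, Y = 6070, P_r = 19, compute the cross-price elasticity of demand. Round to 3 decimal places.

0.550

Q_x = 13.7 − 3.49(24.5) + 0.017(6070) + 2.02(19) = 13.7 − 85.505 + 103.19 + 38.38 = 69.765.
∂Q_x/∂P_r = +2.02, so E_xy = 2.02·(19/69.765) ≈ 0.550.
E_xy > 0: the goods are substitutes.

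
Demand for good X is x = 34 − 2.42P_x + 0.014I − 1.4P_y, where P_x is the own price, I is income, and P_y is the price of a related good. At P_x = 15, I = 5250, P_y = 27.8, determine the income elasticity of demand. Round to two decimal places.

2.28

First evaluate x: 34 − 2.42(15) + 0.014(5250) − 1.4(27.8) = 34 − 36.3 + 73.5 − 38.92 = 32.28.
∂x/∂I = +0.014, so E_I = 0.014·(5250/32.28) ≈ 2.28.
E_I > 1: normal good (luxury).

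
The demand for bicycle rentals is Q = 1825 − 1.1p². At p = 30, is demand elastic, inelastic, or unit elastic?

elastic

At p = 30, Q = 835.
dQ/dp = −2·1.1·p = −66.
Point elasticity E = (dQ/dp)·(p/Q) = -66 × 30/835 ≈ -2.371.
|E| ≈ 2.371 > 1, so demand is elastic.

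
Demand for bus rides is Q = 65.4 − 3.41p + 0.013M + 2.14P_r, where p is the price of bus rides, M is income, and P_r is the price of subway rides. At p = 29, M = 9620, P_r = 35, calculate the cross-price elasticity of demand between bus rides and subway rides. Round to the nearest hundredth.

0.45

At the given point, Q = 65.4 − 3.41(29) + 0.013(9620) + 2.14(35) = 65.4 − 98.89 + 125.06 + 74.9 = 166.47.
∂Q/∂P_r = +2.14, so E_xy = 2.14·(35/166.47) ≈ 0.45.
E_xy > 0: the goods are substitutes.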